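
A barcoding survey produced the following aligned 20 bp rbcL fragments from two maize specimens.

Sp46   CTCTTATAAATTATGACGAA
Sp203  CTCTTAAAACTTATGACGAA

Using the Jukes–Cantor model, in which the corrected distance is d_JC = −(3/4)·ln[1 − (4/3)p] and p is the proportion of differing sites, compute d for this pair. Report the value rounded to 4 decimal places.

The sequences differ at positions 7 (T/A), 10 (A/C).
p = 2/20 = 0.100000.
d = −0.75 · ln(1 − (4/3)·0.100000) = −0.75 · ln(0.866667) = −0.75 · (-0.143100) = 0.1073.

0.1073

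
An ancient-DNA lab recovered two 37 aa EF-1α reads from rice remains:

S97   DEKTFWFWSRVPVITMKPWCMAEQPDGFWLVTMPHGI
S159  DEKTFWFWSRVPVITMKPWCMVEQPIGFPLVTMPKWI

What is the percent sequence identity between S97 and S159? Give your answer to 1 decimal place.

Mismatches occur at site 22 (A→V), site 26 (D→I), site 29 (W→P), site 35 (H→K), site 36 (G→W).
32 of the 37 sites match, so the percent identity is 32/37 × 100 = 86.5%.

86.5%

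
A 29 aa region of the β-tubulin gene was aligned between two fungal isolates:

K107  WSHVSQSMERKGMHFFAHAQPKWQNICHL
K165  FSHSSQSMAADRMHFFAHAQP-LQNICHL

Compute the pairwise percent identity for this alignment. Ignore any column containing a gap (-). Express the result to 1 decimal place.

Excluding the 1 gap column leaves 28 comparable sites.
Differing sites — 1:W/F; 4:V/S; 9:E/A; 10:R/A; 11:K/D; 12:G/R; 23:W/L.
21 of the 28 comparable sites match, so the percent identity is 21/28 × 100 = 75.0%.

75.0%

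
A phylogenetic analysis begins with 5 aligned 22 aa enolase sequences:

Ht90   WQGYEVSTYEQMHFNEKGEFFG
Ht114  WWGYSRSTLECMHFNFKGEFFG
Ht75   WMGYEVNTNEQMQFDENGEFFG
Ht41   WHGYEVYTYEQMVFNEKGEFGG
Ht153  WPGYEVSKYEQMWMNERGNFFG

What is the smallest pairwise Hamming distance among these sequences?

4

Pairwise Hamming distances:
  Ht90 vs Ht114: 6
  Ht90 vs Ht75: 6
  Ht90 vs Ht41: 4
  Ht90 vs Ht153: 6
  Ht114 vs Ht75: 10
  Ht114 vs Ht41: 9
  Ht114 vs Ht153: 11
  Ht75 vs Ht41: 7
  Ht75 vs Ht153: 9
  Ht41 vs Ht153: 8
The smallest is 4, between Ht90 and Ht41.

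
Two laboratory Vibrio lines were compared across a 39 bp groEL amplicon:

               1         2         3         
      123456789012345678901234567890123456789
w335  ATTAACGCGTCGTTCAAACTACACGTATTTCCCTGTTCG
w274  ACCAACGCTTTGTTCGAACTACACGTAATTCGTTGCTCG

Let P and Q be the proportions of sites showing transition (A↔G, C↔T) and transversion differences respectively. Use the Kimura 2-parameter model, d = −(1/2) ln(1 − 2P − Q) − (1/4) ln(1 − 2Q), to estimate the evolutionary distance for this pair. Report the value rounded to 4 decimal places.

0.2845

The sequences differ at positions 2 (T/C, transition), 3 (T/C, transition), 9 (G/T, transversion), 11 (C/T, transition), 16 (A/G, transition), 28 (T/A, transversion), 32 (C/G, transversion), 33 (C/T, transition), 36 (T/C, transition).
Of the 9 differences, 6 transitions and 3 transversions over 39 sites: P = 6/39 = 0.153846, Q = 3/39 = 0.076923.
d = −0.5·ln(0.615385) − 0.25·ln(0.846154) = −0.5·(-0.485507) − 0.25·(-0.167054) = 0.2845.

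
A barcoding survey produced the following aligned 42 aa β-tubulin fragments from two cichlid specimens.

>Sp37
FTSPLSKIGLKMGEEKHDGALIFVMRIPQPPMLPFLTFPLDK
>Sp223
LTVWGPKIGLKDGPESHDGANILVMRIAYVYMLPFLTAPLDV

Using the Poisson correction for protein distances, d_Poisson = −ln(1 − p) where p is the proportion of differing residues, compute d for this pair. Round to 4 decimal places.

0.4796

The sequences differ at positions 1 (F/L), 3 (S/V), 4 (P/W), 5 (L/G), 6 (S/P), 12 (M/D), 14 (E/P), 16 (K/S), 21 (L/N), 23 (F/L), 28 (P/A), 29 (Q/Y), 30 (P/V), 31 (P/Y), 38 (F/A), 42 (K/V).
p = 16/42 = 0.380952.
d = −ln(1 − 0.380952) = −ln(0.619048) = 0.4796.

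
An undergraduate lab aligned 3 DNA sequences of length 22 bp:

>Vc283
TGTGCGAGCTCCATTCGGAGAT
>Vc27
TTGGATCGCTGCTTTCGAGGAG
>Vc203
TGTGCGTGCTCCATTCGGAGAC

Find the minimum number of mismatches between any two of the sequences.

Pairwise Hamming distances:
  Vc283 vs Vc27: 10
  Vc283 vs Vc203: 2
  Vc27 vs Vc203: 10
The smallest is 2, between Vc283 and Vc203.

2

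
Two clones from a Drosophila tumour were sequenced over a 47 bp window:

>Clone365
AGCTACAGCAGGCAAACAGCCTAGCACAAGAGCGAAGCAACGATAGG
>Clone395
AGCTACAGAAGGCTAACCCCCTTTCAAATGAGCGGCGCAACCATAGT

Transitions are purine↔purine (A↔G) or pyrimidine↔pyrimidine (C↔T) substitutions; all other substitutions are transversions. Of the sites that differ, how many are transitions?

1

The sequences differ at positions 9 (C/A, transversion), 14 (A/T, transversion), 18 (A/C, transversion), 19 (G/C, transversion), 23 (A/T, transversion), 24 (G/T, transversion), 27 (C/A, transversion), 29 (A/T, transversion), 35 (A/G, transition), 36 (A/C, transversion), 42 (G/C, transversion), 47 (G/T, transversion).
Of the 12 differences, 1 transition and 11 transversions, so the answer is 1.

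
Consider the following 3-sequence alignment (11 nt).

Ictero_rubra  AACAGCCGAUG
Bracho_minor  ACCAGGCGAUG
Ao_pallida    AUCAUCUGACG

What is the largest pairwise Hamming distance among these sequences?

5

Pairwise Hamming distances:
  Ictero_rubra vs Bracho_minor: 2
  Ictero_rubra vs Ao_pallida: 4
  Bracho_minor vs Ao_pallida: 5
The largest is 5, between Bracho_minor and Ao_pallida.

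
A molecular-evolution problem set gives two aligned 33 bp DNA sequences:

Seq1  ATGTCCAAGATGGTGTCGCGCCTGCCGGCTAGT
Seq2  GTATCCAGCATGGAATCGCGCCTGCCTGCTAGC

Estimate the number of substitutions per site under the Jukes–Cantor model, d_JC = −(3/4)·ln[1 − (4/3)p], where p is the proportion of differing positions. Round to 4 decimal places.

The sequences differ at positions 1 (A/G), 3 (G/A), 8 (A/G), 9 (G/C), 14 (T/A), 15 (G/A), 27 (G/T), 33 (T/C).
p = 8/33 = 0.242424.
d = −0.75 · ln(1 − (4/3)·0.242424) = −0.75 · ln(0.676768) = −0.75 · (-0.390427) = 0.2928.

0.2928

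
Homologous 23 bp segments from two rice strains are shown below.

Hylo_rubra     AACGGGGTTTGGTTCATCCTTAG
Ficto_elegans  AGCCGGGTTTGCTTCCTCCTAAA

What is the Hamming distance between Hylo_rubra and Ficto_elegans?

6

The sequences differ at positions 2 (A/G), 4 (G/C), 12 (G/C), 16 (A/C), 21 (T/A), 23 (G/A).
That gives 6 mismatches out of 23 aligned sites, so the Hamming distance is 6.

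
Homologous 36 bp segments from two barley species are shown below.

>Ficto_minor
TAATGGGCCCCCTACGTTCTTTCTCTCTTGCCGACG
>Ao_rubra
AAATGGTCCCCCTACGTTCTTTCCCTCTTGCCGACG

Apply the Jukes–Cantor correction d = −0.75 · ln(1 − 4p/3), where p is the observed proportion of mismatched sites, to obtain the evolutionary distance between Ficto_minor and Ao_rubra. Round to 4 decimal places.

0.0883

Differing sites — 1:T/A; 7:G/T; 24:T/C.
p = 3/36 = 0.083333.
d = −0.75 · ln(1 − (4/3)·0.083333) = −0.75 · ln(0.888889) = −0.75 · (-0.117783) = 0.0883.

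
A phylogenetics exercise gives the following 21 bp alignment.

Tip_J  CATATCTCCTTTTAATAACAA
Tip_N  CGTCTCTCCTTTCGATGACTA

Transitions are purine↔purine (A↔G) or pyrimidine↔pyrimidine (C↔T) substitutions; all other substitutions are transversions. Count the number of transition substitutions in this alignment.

Mismatches occur at site 2 (A/G, transition), site 4 (A/C, transversion), site 13 (T/C, transition), site 14 (A/G, transition), site 17 (A/G, transition), site 20 (A/T, transversion).
Of the 6 differences, 4 transitions and 2 transversions, so the answer is 4.

4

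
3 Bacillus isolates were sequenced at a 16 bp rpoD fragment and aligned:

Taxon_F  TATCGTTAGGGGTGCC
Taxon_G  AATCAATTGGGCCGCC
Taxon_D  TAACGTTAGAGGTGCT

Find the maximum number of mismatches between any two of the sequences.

Pairwise Hamming distances:
  Taxon_F vs Taxon_G: 6
  Taxon_F vs Taxon_D: 3
  Taxon_G vs Taxon_D: 9
The largest is 9, between Taxon_G and Taxon_D.

9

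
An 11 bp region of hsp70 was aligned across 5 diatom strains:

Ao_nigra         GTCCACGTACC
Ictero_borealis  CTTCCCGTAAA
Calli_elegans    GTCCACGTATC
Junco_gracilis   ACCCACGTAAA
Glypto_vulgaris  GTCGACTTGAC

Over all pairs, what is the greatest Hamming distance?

Pairwise Hamming distances:
  Ao_nigra vs Ictero_borealis: 5
  Ao_nigra vs Calli_elegans: 1
  Ao_nigra vs Junco_gracilis: 4
  Ao_nigra vs Glypto_vulgaris: 4
  Ictero_borealis vs Calli_elegans: 5
  Ictero_borealis vs Junco_gracilis: 4
  Ictero_borealis vs Glypto_vulgaris: 7
  Calli_elegans vs Junco_gracilis: 4
  Calli_elegans vs Glypto_vulgaris: 4
  Junco_gracilis vs Glypto_vulgaris: 6
The largest is 7, between Ictero_borealis and Glypto_vulgaris.

7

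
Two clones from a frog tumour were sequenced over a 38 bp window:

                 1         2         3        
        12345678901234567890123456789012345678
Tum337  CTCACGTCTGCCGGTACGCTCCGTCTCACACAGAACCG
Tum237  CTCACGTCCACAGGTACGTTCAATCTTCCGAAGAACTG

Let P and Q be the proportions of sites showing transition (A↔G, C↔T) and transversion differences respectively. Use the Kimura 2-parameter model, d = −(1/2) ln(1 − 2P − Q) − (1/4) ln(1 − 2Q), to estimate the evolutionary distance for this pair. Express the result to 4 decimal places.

Mismatches occur at site 9 (T↔C, transition), site 10 (G↔A, transition), site 12 (C↔A, transversion), site 19 (C↔T, transition), site 22 (C↔A, transversion), site 23 (G↔A, transition), site 27 (C↔T, transition), site 28 (A↔C, transversion), site 30 (A↔G, transition), site 31 (C↔A, transversion), site 37 (C↔T, transition).
Of the 11 differences, 7 transitions and 4 transversions over 38 sites: P = 7/38 = 0.184211, Q = 4/38 = 0.105263.
d = −0.5·ln(0.526315) − 0.25·ln(0.789474) = −0.5·(-0.641855) − 0.25·(-0.236388) = 0.3800.

0.3800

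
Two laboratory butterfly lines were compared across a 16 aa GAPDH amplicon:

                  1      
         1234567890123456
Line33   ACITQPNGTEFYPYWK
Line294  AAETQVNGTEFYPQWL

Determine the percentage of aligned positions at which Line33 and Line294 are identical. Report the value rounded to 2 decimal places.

Mismatches occur at site 2 (C/A), site 3 (I/E), site 6 (P/V), site 14 (Y/Q), site 16 (K/L).
11 of the 16 sites match, so the percent identity is 11/16 × 100 = 68.75%.

68.75%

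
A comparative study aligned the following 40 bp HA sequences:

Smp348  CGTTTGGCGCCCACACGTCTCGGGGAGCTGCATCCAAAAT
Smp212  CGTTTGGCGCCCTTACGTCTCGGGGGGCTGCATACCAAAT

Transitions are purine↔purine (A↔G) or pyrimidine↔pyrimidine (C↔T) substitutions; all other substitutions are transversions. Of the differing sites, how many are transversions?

Mismatches occur at site 13 (A→T, transversion), site 14 (C→T, transition), site 26 (A→G, transition), site 34 (C→A, transversion), site 36 (A→C, transversion).
Of the 5 differences, 2 transitions and 3 transversions, so the answer is 3.

3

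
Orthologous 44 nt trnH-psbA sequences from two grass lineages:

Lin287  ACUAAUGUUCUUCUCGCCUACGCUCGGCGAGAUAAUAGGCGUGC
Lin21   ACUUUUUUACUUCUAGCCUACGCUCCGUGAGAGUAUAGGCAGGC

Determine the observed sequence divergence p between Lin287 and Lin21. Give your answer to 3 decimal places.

Differing sites — 4:A/U; 5:A/U; 7:G/U; 9:U/A; 15:C/A; 26:G/C; 28:C/U; 33:U/G; 34:A/U; 41:G/A; 42:U/G.
There are 11 differences over 44 sites, so p = 11/44 = 0.250.

0.250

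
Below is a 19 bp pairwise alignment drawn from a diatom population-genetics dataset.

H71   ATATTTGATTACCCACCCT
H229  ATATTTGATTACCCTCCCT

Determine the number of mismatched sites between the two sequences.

Differing sites — 15:A/T.
That gives 1 mismatch out of 19 aligned sites, so the Hamming distance is 1.

1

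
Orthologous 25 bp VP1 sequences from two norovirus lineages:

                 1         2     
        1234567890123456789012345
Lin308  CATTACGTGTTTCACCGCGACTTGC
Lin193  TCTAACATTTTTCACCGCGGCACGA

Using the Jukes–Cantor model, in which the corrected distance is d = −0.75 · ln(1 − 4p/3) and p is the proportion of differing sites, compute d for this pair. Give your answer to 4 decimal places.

Differing sites — 1:C/T; 2:A/C; 4:T/A; 7:G/A; 9:G/T; 20:A/G; 22:T/A; 23:T/C; 25:C/A.
p = 9/25 = 0.360000.
d = −0.75 · ln(1 − (4/3)·0.360000) = −0.75 · ln(0.520000) = −0.75 · (-0.653926) = 0.4904.

0.4904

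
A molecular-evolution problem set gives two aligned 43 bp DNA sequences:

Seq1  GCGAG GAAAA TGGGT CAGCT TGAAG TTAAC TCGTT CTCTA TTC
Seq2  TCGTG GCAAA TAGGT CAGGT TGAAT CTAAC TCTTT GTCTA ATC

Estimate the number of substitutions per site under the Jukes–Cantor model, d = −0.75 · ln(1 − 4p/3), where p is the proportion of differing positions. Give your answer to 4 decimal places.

0.2784

The sequences differ at positions 1 (G/T), 4 (A/T), 7 (A/C), 12 (G/A), 19 (C/G), 25 (G/T), 26 (T/C), 33 (G/T), 36 (C/G), 41 (T/A).
p = 10/43 = 0.232558.
d = −0.75 · ln(1 − (4/3)·0.232558) = −0.75 · ln(0.689923) = −0.75 · (-0.371175) = 0.2784.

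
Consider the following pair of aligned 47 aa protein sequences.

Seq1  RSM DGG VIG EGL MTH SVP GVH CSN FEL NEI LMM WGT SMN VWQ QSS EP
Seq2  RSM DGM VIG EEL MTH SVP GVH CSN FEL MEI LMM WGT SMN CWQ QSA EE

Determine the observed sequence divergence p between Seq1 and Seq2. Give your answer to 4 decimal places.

The sequences differ at positions 6 (G/M), 11 (G/E), 28 (N/M), 40 (V/C), 45 (S/A), 47 (P/E).
There are 6 differences over 47 sites, so p = 6/47 = 0.1277.

0.1277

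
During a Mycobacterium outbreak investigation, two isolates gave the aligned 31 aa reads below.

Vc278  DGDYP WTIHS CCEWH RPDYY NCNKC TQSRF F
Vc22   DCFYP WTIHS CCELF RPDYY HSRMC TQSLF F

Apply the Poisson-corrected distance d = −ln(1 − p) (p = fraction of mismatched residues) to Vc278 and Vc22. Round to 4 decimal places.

The sequences differ at positions 2 (G/C), 3 (D/F), 14 (W/L), 15 (H/F), 21 (N/H), 22 (C/S), 23 (N/R), 24 (K/M), 29 (R/L).
p = 9/31 = 0.290323.
d = −ln(1 − 0.290323) = −ln(0.709677) = 0.3429.

0.3429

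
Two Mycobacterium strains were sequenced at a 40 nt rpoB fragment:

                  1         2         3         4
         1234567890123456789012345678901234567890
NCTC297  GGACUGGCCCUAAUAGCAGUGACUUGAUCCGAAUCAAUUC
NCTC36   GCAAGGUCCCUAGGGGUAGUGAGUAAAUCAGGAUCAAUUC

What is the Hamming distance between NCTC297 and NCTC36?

13

Mismatches occur at site 2 (G/C), site 4 (C/A), site 5 (U/G), site 7 (G/U), site 13 (A/G), site 14 (U/G), site 15 (A/G), site 17 (C/U), site 23 (C/G), site 25 (U/A), site 26 (G/A), site 30 (C/A), site 32 (A/G).
That gives 13 mismatches out of 40 aligned sites, so the Hamming distance is 13.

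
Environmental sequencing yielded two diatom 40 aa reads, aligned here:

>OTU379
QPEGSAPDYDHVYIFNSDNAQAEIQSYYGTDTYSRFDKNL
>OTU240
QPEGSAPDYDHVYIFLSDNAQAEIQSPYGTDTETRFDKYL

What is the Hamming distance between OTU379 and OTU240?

5

Differing sites — 16:N/L; 27:Y/P; 33:Y/E; 34:S/T; 39:N/Y.
That gives 5 mismatches out of 40 aligned sites, so the Hamming distance is 5.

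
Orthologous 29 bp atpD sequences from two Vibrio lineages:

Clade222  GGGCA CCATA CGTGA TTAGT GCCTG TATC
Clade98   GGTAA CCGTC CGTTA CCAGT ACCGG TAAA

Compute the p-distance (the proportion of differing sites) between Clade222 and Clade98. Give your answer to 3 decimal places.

0.379

Differing sites — 3:G/T; 4:C/A; 8:A/G; 10:A/C; 14:G/T; 16:T/C; 17:T/C; 21:G/A; 24:T/G; 28:T/A; 29:C/A.
There are 11 differences over 29 sites, so p = 11/29 = 0.379.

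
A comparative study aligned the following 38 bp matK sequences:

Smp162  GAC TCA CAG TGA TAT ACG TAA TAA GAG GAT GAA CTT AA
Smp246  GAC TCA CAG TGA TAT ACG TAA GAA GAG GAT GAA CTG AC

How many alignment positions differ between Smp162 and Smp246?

Mismatches occur at site 22 (T→G), site 36 (T→G), site 38 (A→C).
That gives 3 mismatches out of 38 aligned sites, so the Hamming distance is 3.

3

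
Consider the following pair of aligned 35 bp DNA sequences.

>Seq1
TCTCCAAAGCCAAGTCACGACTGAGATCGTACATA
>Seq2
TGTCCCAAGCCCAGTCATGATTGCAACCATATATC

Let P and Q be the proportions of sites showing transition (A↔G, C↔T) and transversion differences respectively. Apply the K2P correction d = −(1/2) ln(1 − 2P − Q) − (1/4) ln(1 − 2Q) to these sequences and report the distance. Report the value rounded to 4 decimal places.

Differing sites — 2:C/G (Tv); 6:A/C (Tv); 12:A/C (Tv); 18:C/T (Ti); 21:C/T (Ti); 24:A/C (Tv); 25:G/A (Ti); 27:T/C (Ti); 29:G/A (Ti); 32:C/T (Ti); 35:A/C (Tv).
Of the 11 differences, 6 transitions and 5 transversions over 35 sites: P = 6/35 = 0.171429, Q = 5/35 = 0.142857.
d = −0.5·ln(0.514285) − 0.25·ln(0.714286) = −0.5·(-0.664978) − 0.25·(-0.336472) = 0.4166.

0.4166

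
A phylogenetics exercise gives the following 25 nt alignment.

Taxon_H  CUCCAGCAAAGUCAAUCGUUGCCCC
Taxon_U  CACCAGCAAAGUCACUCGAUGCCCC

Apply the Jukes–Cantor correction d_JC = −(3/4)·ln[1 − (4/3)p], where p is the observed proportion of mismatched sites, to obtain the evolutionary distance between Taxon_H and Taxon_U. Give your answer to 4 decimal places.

Differing sites — 2:U/A; 15:A/C; 19:U/A.
p = 3/25 = 0.120000.
d = −0.75 · ln(1 − (4/3)·0.120000) = −0.75 · ln(0.840000) = −0.75 · (-0.174353) = 0.1308.

0.1308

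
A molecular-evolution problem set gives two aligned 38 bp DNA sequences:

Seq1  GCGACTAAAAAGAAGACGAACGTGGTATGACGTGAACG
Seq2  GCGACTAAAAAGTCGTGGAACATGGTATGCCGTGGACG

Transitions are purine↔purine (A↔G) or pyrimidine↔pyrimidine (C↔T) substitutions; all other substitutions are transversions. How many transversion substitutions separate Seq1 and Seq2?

5

Mismatches occur at site 13 (A→T, transversion), site 14 (A→C, transversion), site 16 (A→T, transversion), site 17 (C→G, transversion), site 22 (G→A, transition), site 30 (A→C, transversion), site 35 (A→G, transition).
Of the 7 differences, 2 transitions and 5 transversions, so the answer is 5.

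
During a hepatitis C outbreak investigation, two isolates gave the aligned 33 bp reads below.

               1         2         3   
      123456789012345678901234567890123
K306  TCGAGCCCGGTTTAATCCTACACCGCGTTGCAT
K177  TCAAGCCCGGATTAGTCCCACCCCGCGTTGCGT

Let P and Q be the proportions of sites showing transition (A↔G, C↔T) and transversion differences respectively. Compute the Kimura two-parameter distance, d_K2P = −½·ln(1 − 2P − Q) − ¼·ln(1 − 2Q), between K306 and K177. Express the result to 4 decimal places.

The sequences differ at positions 3 (G/A, transition), 11 (T/A, transversion), 15 (A/G, transition), 19 (T/C, transition), 22 (A/C, transversion), 32 (A/G, transition).
Of the 6 differences, 4 transitions and 2 transversions over 33 sites: P = 4/33 = 0.121212, Q = 2/33 = 0.060606.
d = −0.5·ln(0.696970) − 0.25·ln(0.878788) = −0.5·(-0.361013) − 0.25·(-0.129212) = 0.2128.

0.2128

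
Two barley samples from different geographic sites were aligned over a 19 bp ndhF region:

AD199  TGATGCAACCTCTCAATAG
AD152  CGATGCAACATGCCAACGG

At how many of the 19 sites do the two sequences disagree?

The sequences differ at positions 1 (T/C), 10 (C/A), 12 (C/G), 13 (T/C), 17 (T/C), 18 (A/G).
That gives 6 mismatches out of 19 aligned sites, so the Hamming distance is 6.

6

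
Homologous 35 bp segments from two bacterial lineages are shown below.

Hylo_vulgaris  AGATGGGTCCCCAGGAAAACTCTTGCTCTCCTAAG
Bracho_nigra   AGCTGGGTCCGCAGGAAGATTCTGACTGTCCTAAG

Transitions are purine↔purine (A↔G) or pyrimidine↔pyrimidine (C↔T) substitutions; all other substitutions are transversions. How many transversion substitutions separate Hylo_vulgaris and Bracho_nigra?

4

Differing sites — 3:A/C (Tv); 11:C/G (Tv); 18:A/G (Ti); 20:C/T (Ti); 24:T/G (Tv); 25:G/A (Ti); 28:C/G (Tv).
Of the 7 differences, 3 transitions and 4 transversions, so the answer is 4.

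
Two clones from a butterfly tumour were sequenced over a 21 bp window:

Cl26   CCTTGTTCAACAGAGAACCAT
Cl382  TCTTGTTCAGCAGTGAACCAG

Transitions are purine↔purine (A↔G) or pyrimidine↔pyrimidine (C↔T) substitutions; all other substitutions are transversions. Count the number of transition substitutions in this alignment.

2

Mismatches occur at site 1 (C/T, transition), site 10 (A/G, transition), site 14 (A/T, transversion), site 21 (T/G, transversion).
Of the 4 differences, 2 transitions and 2 transversions, so the answer is 2.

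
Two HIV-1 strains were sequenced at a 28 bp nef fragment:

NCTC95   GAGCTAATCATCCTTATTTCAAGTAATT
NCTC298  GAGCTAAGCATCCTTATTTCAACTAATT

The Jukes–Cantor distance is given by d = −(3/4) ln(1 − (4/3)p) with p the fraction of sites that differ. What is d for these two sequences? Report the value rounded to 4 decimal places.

The sequences differ at positions 8 (T/G), 23 (G/C).
p = 2/28 = 0.071429.
d = −0.75 · ln(1 − (4/3)·0.071429) = −0.75 · ln(0.904761) = −0.75 · (-0.100084) = 0.0751.

0.0751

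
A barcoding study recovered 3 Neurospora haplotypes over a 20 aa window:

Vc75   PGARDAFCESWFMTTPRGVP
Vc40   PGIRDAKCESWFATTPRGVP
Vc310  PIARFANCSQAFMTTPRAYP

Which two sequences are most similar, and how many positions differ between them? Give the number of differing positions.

Pairwise Hamming distances:
  Vc75 vs Vc40: 3
  Vc75 vs Vc310: 8
  Vc40 vs Vc310: 10
The smallest is 3, between Vc75 and Vc40.

3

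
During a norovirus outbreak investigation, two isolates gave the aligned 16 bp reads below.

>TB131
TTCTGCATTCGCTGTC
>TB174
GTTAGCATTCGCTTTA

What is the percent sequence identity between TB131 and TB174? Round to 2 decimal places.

The sequences differ at positions 1 (T/G), 3 (C/T), 4 (T/A), 14 (G/T), 16 (C/A).
11 of the 16 sites match, so the percent identity is 11/16 × 100 = 68.75%.

68.75%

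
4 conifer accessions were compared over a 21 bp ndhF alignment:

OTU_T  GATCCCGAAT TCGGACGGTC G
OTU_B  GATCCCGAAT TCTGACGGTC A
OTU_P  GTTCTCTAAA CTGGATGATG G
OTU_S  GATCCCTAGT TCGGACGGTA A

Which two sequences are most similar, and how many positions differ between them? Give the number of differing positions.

Pairwise Hamming distances:
  OTU_T vs OTU_B: 2
  OTU_T vs OTU_P: 9
  OTU_T vs OTU_S: 4
  OTU_B vs OTU_P: 11
  OTU_B vs OTU_S: 4
  OTU_P vs OTU_S: 10
The smallest is 2, between OTU_T and OTU_B.

2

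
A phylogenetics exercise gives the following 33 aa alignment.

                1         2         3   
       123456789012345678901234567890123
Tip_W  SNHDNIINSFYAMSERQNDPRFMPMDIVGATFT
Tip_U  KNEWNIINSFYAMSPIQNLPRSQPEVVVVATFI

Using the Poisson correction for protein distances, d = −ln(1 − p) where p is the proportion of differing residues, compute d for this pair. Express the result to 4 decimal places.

0.5008

Mismatches occur at site 1 (S→K), site 3 (H→E), site 4 (D→W), site 15 (E→P), site 16 (R→I), site 19 (D→L), site 22 (F→S), site 23 (M→Q), site 25 (M→E), site 26 (D→V), site 27 (I→V), site 29 (G→V), site 33 (T→I).
p = 13/33 = 0.393939.
d = −ln(1 − 0.393939) = −ln(0.606061) = 0.5008.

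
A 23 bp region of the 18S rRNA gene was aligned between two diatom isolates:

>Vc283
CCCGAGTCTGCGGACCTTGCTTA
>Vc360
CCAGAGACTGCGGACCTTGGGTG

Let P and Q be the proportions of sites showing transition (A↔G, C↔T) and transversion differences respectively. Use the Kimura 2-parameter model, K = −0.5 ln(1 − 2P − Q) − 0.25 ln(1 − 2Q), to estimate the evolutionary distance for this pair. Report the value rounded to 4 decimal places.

Differing sites — 3:C/A (Tv); 7:T/A (Tv); 20:C/G (Tv); 21:T/G (Tv); 23:A/G (Ti).
Of the 5 differences, 1 transition and 4 transversions over 23 sites: P = 1/23 = 0.043478, Q = 4/23 = 0.173913.
d = −0.5·ln(0.739131) − 0.25·ln(0.652174) = −0.5·(-0.302280) − 0.25·(-0.427444) = 0.2580.

0.2580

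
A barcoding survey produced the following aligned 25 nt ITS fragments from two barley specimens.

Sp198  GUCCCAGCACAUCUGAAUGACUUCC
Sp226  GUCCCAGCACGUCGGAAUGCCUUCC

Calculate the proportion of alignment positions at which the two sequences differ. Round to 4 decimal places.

0.1200

The sequences differ at positions 11 (A/G), 14 (U/G), 20 (A/C).
There are 3 differences over 25 sites, so p = 3/25 = 0.1200.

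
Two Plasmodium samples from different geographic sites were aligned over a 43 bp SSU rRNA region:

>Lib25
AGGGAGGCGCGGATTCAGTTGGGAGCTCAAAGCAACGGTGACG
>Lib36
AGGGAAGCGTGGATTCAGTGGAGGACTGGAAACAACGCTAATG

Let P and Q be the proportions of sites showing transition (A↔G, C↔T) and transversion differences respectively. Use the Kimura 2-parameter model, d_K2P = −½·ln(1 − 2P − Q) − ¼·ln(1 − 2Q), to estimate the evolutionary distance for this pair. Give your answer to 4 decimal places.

Differing sites — 6:G/A (Ti); 10:C/T (Ti); 20:T/G (Tv); 22:G/A (Ti); 24:A/G (Ti); 25:G/A (Ti); 28:C/G (Tv); 29:A/G (Ti); 32:G/A (Ti); 38:G/C (Tv); 40:G/A (Ti); 42:C/T (Ti).
Of the 12 differences, 9 transitions and 3 transversions over 43 sites: P = 9/43 = 0.209302, Q = 3/43 = 0.069767.
d = −0.5·ln(0.511629) − 0.25·ln(0.860466) = −0.5·(-0.670156) − 0.25·(-0.150281) = 0.3726.

0.3726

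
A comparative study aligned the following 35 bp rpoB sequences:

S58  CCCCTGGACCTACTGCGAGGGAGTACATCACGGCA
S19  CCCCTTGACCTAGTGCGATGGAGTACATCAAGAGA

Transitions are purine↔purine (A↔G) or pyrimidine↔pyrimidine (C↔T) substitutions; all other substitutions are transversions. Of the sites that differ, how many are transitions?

The sequences differ at positions 6 (G/T, transversion), 13 (C/G, transversion), 19 (G/T, transversion), 31 (C/A, transversion), 33 (G/A, transition), 34 (C/G, transversion).
Of the 6 differences, 1 transition and 5 transversions, so the answer is 1.

1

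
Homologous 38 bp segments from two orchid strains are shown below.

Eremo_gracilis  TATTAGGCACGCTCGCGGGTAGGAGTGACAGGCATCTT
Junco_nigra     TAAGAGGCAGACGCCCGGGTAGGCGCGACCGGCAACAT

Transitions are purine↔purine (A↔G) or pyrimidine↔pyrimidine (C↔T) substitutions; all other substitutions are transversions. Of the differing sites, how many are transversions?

Mismatches occur at site 3 (T↔A, transversion), site 4 (T↔G, transversion), site 10 (C↔G, transversion), site 11 (G↔A, transition), site 13 (T↔G, transversion), site 15 (G↔C, transversion), site 24 (A↔C, transversion), site 26 (T↔C, transition), site 30 (A↔C, transversion), site 35 (T↔A, transversion), site 37 (T↔A, transversion).
Of the 11 differences, 2 transitions and 9 transversions, so the answer is 9.

9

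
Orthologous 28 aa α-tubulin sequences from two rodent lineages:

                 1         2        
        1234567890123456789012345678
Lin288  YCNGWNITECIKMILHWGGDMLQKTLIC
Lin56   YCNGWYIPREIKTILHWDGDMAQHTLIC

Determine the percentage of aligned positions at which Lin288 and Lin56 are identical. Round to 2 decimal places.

71.43%

Differing sites — 6:N/Y; 8:T/P; 9:E/R; 10:C/E; 13:M/T; 18:G/D; 22:L/A; 24:K/H.
20 of the 28 sites match, so the percent identity is 20/28 × 100 = 71.43%.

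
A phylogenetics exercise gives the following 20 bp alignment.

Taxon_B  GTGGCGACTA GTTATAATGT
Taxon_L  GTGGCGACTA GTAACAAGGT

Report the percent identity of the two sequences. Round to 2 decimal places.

85.00%

The sequences differ at positions 13 (T/A), 15 (T/C), 18 (T/G).
17 of the 20 sites match, so the percent identity is 17/20 × 100 = 85.00%.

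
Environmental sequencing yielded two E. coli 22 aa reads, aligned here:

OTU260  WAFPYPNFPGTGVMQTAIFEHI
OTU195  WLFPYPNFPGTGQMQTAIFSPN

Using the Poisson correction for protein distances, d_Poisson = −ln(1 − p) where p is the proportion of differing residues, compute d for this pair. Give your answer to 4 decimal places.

The sequences differ at positions 2 (A/L), 13 (V/Q), 20 (E/S), 21 (H/P), 22 (I/N).
p = 5/22 = 0.227273.
d = −ln(1 − 0.227273) = −ln(0.772727) = 0.2578.

0.2578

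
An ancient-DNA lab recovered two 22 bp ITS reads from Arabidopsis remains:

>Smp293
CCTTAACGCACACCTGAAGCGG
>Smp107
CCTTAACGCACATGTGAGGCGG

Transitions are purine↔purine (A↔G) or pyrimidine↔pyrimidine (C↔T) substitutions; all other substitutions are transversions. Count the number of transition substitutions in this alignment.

2

Differing sites — 13:C/T (Ti); 14:C/G (Tv); 18:A/G (Ti).
Of the 3 differences, 2 transitions and 1 transversion, so the answer is 2.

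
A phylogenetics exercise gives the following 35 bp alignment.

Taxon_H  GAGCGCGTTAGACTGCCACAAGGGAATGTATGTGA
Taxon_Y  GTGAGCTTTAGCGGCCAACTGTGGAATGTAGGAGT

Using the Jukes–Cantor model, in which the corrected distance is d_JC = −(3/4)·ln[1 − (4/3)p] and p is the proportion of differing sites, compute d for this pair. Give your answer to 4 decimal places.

The sequences differ at positions 2 (A/T), 4 (C/A), 7 (G/T), 12 (A/C), 13 (C/G), 14 (T/G), 15 (G/C), 17 (C/A), 20 (A/T), 21 (A/G), 22 (G/T), 31 (T/G), 33 (T/A), 35 (A/T).
p = 14/35 = 0.400000.
d = −0.75 · ln(1 − (4/3)·0.400000) = −0.75 · ln(0.466667) = −0.75 · (-0.762139) = 0.5716.

0.5716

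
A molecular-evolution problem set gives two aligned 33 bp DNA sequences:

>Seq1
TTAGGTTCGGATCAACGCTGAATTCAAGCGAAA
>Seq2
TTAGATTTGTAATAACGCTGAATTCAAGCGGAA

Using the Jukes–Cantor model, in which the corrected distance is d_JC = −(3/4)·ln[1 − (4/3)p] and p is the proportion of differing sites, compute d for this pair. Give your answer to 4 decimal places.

0.2082

Differing sites — 5:G/A; 8:C/T; 10:G/T; 12:T/A; 13:C/T; 31:A/G.
p = 6/33 = 0.181818.
d = −0.75 · ln(1 − (4/3)·0.181818) = −0.75 · ln(0.757576) = −0.75 · (-0.277631) = 0.2082.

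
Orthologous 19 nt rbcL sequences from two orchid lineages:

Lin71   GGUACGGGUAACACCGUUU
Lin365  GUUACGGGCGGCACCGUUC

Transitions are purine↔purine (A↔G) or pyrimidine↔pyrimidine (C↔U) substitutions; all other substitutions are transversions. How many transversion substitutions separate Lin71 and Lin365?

Differing sites — 2:G/U (Tv); 9:U/C (Ti); 10:A/G (Ti); 11:A/G (Ti); 19:U/C (Ti).
Of the 5 differences, 4 transitions and 1 transversion, so the answer is 1.

1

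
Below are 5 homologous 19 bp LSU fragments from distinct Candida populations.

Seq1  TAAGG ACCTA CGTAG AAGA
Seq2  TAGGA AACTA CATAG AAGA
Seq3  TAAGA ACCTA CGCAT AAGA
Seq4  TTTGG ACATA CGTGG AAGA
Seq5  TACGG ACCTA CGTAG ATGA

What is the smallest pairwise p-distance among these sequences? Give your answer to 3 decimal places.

0.105

Pairwise Hamming distances:
  Seq1 vs Seq2: 4
  Seq1 vs Seq3: 3
  Seq1 vs Seq4: 4
  Seq1 vs Seq5: 2
  Seq2 vs Seq3: 5
  Seq2 vs Seq4: 7
  Seq2 vs Seq5: 5
  Seq3 vs Seq4: 7
  Seq3 vs Seq5: 5
  Seq4 vs Seq5: 5
The smallest is 2 mismatches, between Seq1 and Seq5; p = 2/19 = 0.105.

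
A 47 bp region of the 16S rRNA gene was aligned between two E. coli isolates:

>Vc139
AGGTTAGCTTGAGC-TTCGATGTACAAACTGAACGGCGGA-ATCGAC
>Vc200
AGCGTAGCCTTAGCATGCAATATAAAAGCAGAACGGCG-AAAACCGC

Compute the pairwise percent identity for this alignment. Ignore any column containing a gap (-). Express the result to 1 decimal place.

Excluding the 3 gap columns leaves 44 comparable sites.
Mismatches occur at site 3 (G→C), site 4 (T→G), site 9 (T→C), site 11 (G→T), site 17 (T→G), site 19 (G→A), site 22 (G→A), site 25 (C→A), site 28 (A→G), site 30 (T→A), site 43 (T→A), site 45 (G→C), site 46 (A→G).
31 of the 44 comparable sites match, so the percent identity is 31/44 × 100 = 70.5%.

70.5%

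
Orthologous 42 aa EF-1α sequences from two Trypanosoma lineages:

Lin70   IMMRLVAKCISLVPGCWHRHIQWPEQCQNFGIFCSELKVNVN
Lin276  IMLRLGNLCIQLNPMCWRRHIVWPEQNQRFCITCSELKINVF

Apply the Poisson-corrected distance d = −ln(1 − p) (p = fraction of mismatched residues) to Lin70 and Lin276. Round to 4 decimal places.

The sequences differ at positions 3 (M/L), 6 (V/G), 7 (A/N), 8 (K/L), 11 (S/Q), 13 (V/N), 15 (G/M), 18 (H/R), 22 (Q/V), 27 (C/N), 29 (N/R), 31 (G/C), 33 (F/T), 39 (V/I), 42 (N/F).
p = 15/42 = 0.357143.
d = −ln(1 − 0.357143) = −ln(0.642857) = 0.4418.

0.4418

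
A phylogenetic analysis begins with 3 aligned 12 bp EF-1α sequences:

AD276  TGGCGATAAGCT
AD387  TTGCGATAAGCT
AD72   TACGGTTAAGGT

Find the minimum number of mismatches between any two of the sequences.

Pairwise Hamming distances:
  AD276 vs AD387: 1
  AD276 vs AD72: 5
  AD387 vs AD72: 5
The smallest is 1, between AD276 and AD387.

1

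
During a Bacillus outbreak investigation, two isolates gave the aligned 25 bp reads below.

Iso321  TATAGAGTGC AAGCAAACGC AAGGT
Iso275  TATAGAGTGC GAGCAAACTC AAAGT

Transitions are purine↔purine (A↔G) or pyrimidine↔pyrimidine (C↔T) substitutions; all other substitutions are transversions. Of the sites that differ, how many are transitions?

2

Differing sites — 11:A/G (Ti); 19:G/T (Tv); 23:G/A (Ti).
Of the 3 differences, 2 transitions and 1 transversion, so the answer is 2.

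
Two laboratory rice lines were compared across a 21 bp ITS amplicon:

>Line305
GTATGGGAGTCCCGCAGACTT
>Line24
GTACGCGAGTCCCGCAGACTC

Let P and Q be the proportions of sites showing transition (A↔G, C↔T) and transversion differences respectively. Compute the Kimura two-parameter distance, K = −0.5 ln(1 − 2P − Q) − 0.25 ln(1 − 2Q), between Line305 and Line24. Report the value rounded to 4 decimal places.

Differing sites — 4:T/C (Ti); 6:G/C (Tv); 21:T/C (Ti).
Of the 3 differences, 2 transitions and 1 transversion over 21 sites: P = 2/21 = 0.095238, Q = 1/21 = 0.047619.
d = −0.5·ln(0.761905) − 0.25·ln(0.904762) = −0.5·(-0.271933) − 0.25·(-0.100083) = 0.1610.

0.1610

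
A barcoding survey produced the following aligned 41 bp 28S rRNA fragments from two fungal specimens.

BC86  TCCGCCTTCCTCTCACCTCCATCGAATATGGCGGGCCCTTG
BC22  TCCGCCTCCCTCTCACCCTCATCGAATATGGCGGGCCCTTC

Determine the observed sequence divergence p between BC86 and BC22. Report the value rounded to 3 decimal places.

The sequences differ at positions 8 (T/C), 18 (T/C), 19 (C/T), 41 (G/C).
There are 4 differences over 41 sites, so p = 4/41 = 0.098.

0.098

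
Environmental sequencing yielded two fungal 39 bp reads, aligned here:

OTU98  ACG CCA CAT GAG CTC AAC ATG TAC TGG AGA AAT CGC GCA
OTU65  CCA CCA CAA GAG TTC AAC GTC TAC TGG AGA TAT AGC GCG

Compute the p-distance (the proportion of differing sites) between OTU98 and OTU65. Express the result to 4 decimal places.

0.2308

Mismatches occur at site 1 (A↔C), site 3 (G↔A), site 9 (T↔A), site 13 (C↔T), site 19 (A↔G), site 21 (G↔C), site 31 (A↔T), site 34 (C↔A), site 39 (A↔G).
There are 9 differences over 39 sites, so p = 9/39 = 0.2308.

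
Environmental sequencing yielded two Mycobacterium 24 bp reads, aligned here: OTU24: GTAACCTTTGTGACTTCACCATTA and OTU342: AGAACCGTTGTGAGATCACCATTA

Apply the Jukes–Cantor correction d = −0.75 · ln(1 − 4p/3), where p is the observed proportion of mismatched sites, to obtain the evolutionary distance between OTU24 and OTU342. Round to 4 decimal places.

Differing sites — 1:G/A; 2:T/G; 7:T/G; 14:C/G; 15:T/A.
p = 5/24 = 0.208333.
d = −0.75 · ln(1 − (4/3)·0.208333) = −0.75 · ln(0.722223) = −0.75 · (-0.325421) = 0.2441.

0.2441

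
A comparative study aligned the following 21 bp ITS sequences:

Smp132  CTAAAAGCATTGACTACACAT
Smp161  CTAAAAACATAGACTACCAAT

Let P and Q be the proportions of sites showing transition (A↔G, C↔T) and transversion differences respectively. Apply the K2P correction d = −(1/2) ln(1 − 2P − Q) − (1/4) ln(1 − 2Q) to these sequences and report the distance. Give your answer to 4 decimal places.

0.2201

The sequences differ at positions 7 (G/A, transition), 11 (T/A, transversion), 18 (A/C, transversion), 19 (C/A, transversion).
Of the 4 differences, 1 transition and 3 transversions over 21 sites: P = 1/21 = 0.047619, Q = 3/21 = 0.142857.
d = −0.5·ln(0.761905) − 0.25·ln(0.714286) = −0.5·(-0.271933) − 0.25·(-0.336472) = 0.2201.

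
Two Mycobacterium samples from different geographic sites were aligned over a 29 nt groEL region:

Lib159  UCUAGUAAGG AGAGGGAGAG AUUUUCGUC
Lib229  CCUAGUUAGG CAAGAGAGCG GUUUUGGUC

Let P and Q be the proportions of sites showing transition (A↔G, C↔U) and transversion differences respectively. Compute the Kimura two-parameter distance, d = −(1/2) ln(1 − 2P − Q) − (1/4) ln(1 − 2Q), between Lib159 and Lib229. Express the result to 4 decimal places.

Differing sites — 1:U/C (Ti); 7:A/U (Tv); 11:A/C (Tv); 12:G/A (Ti); 15:G/A (Ti); 19:A/C (Tv); 21:A/G (Ti); 26:C/G (Tv).
Of the 8 differences, 4 transitions and 4 transversions over 29 sites: P = 4/29 = 0.137931, Q = 4/29 = 0.137931.
d = −0.5·ln(0.586207) − 0.25·ln(0.724138) = −0.5·(-0.534082) − 0.25·(-0.322773) = 0.3477.

0.3477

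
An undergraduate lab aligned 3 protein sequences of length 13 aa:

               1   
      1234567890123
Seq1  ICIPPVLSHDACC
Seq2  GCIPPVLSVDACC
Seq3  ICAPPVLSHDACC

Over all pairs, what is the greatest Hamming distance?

3

Pairwise Hamming distances:
  Seq1 vs Seq2: 2
  Seq1 vs Seq3: 1
  Seq2 vs Seq3: 3
The largest is 3, between Seq2 and Seq3.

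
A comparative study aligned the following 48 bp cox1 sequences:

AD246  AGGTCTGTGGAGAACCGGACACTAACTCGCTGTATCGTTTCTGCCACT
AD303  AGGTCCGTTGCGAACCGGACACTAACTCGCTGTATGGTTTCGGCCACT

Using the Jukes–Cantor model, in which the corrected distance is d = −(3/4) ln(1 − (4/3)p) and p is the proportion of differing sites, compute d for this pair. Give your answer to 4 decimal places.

The sequences differ at positions 6 (T/C), 9 (G/T), 11 (A/C), 36 (C/G), 42 (T/G).
p = 5/48 = 0.104167.
d = −0.75 · ln(1 − (4/3)·0.104167) = −0.75 · ln(0.861111) = −0.75 · (-0.149532) = 0.1121.

0.1121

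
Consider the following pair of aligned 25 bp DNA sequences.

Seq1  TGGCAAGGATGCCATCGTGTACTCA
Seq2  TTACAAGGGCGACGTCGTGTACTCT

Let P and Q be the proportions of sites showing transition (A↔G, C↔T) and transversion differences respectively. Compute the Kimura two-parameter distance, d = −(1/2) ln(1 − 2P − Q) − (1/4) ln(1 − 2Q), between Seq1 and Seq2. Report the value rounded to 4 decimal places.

0.3585

The sequences differ at positions 2 (G/T, transversion), 3 (G/A, transition), 9 (A/G, transition), 10 (T/C, transition), 12 (C/A, transversion), 14 (A/G, transition), 25 (A/T, transversion).
Of the 7 differences, 4 transitions and 3 transversions over 25 sites: P = 4/25 = 0.160000, Q = 3/25 = 0.120000.
d = −0.5·ln(0.560000) − 0.25·ln(0.760000) = −0.5·(-0.579818) − 0.25·(-0.274437) = 0.3585.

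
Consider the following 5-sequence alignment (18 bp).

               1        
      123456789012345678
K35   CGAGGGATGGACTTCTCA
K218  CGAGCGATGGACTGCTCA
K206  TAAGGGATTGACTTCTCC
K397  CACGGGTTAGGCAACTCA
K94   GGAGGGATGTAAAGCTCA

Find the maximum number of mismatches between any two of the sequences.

Pairwise Hamming distances:
  K35 vs K218: 2
  K35 vs K206: 4
  K35 vs K397: 7
  K35 vs K94: 5
  K218 vs K206: 6
  K218 vs K397: 8
  K218 vs K94: 5
  K206 vs K397: 8
  K206 vs K94: 8
  K397 vs K94: 9
The largest is 9, between K397 and K94.

9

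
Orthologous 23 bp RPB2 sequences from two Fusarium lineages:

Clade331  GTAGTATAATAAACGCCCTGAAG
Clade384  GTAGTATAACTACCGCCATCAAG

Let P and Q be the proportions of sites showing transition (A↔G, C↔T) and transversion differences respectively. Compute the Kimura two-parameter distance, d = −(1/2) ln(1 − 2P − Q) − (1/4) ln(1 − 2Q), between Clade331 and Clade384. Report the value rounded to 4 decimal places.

0.2580

Differing sites — 10:T/C (Ti); 11:A/T (Tv); 13:A/C (Tv); 18:C/A (Tv); 20:G/C (Tv).
Of the 5 differences, 1 transition and 4 transversions over 23 sites: P = 1/23 = 0.043478, Q = 4/23 = 0.173913.
d = −0.5·ln(0.739131) − 0.25·ln(0.652174) = −0.5·(-0.302280) − 0.25·(-0.427444) = 0.2580.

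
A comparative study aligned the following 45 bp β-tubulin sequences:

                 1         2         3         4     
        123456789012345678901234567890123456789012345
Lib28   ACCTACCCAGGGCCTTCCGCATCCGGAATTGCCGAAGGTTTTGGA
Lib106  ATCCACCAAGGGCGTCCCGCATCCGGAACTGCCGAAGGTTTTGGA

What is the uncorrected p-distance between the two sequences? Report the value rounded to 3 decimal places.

Mismatches occur at site 2 (C/T), site 4 (T/C), site 8 (C/A), site 14 (C/G), site 16 (T/C), site 29 (T/C).
There are 6 differences over 45 sites, so p = 6/45 = 0.133.

0.133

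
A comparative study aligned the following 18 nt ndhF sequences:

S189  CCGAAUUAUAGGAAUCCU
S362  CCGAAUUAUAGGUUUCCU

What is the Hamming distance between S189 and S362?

Differing sites — 13:A/U; 14:A/U.
That gives 2 mismatches out of 18 aligned sites, so the Hamming distance is 2.

2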